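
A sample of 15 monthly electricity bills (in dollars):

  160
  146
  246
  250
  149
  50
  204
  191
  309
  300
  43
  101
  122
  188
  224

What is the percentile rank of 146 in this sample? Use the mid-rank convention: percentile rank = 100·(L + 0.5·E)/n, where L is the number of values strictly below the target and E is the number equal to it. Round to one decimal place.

30.0

Sorted: 43, 50, 101, 122, 146, 149, 160, 188, 191, 204, 224, 246, 250, 300, 309.
Count below 146: L = 4; count equal: E = 1; n = 15.
Percentile rank = 100·(4 + 0.5·1)/15 = 100·4.5/15 = 30.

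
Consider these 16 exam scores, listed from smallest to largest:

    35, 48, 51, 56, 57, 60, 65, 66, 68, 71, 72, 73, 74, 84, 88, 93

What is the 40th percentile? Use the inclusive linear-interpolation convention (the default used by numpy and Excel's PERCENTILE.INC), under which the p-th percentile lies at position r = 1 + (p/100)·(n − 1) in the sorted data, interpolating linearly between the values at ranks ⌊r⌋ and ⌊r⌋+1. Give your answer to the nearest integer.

65

n = 16.
r = 1 + (40/100)·(16 − 1) = 1 + 6 = 7.
r is an integer, so P40 is the value at rank 7: 65.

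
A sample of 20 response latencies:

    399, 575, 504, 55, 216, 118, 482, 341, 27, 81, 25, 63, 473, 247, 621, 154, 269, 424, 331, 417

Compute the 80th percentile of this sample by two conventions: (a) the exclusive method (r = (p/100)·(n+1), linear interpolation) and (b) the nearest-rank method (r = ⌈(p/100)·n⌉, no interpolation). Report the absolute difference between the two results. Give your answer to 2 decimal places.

Sorted: 25, 27, 55, 63, 81, 118, 154, 216, 247, 269, 331, 341, 399, 417, 424, 473, 482, 504, 575, 621.
n = 20.
(a) r = 16.8; between ranks 16 (473) and 17 (482): 480.2.
(b) the nearest-rank method: rank 16 → 473.
|480.2 − 473| = 7.2.

7.20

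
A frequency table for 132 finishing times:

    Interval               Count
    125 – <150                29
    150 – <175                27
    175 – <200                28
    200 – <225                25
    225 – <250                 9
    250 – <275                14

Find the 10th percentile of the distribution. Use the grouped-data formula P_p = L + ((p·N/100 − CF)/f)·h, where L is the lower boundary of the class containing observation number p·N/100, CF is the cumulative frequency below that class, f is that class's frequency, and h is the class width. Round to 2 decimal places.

136.38

N = 132; target position k = 10/100 · 132 = 13.2.
Cumulative frequencies: 29, 56, 84, 109, 118, 132.
Observation 13.2 falls in the class 125 – <150.
L = 125, CF = 0, f = 29, h = 25.
P10 = 125 + ((13.2 − 0)/29)·25 = 125 + 11.3793 = 136.379.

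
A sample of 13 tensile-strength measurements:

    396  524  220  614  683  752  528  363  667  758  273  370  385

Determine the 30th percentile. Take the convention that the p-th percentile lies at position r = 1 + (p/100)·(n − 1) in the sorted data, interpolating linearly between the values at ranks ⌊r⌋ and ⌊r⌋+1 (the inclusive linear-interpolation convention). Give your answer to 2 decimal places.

379.00

Sorted: 220, 273, 363, 370, 385, 396, 524, 528, 614, 667, 683, 752, 758.
n = 13.
r = 1 + (30/100)·(13 − 1) = 1 + 3.6 = 4.6.
Rank 4 is 370 and rank 5 is 385.
Interpolate: 370 + 0.6·(385 − 370) = 370 + 0.6·15 = 379.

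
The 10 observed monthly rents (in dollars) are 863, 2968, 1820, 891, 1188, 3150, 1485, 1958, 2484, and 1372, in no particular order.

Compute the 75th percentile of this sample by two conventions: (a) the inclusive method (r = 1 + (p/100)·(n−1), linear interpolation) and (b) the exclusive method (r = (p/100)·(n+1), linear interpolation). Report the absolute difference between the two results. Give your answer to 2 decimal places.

Sorted: 863, 891, 1188, 1372, 1485, 1820, 1958, 2484, 2968, 3150.
n = 10.
(a) r = 7.75; between ranks 7 (1958) and 8 (2484): 2352.5.
(b) r = 8.25; between ranks 8 (2484) and 9 (2968): 2605.
|2352.5 − 2605| = 252.5.

252.50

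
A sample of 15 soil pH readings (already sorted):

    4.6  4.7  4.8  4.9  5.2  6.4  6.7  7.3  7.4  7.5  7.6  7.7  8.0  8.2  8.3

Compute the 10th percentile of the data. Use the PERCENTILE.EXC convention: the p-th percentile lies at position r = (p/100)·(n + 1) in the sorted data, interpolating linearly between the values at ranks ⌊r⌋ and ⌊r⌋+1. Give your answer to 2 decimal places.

n = 15.
r = (10/100)·(15 + 1) = 1.6.
Rank 1 is 4.6 and rank 2 is 4.7.
Interpolate: 4.6 + 0.6·(4.7 − 4.6) = 4.6 + 0.6·0.1 = 4.66.

4.66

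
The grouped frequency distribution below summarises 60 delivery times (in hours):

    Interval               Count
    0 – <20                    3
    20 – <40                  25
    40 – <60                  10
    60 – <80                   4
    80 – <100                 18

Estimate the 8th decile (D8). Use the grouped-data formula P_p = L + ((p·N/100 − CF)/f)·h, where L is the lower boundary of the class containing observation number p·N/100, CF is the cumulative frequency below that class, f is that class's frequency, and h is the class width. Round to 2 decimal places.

86.67

N = 60; target position k = 80/100 · 60 = 48.
Cumulative frequencies: 3, 28, 38, 42, 60.
Observation 48 falls in the class 80 – <100.
L = 80, CF = 42, f = 18, h = 20.
P80 = 80 + ((48 − 42)/18)·20 = 80 + 6.66667 = 86.6667.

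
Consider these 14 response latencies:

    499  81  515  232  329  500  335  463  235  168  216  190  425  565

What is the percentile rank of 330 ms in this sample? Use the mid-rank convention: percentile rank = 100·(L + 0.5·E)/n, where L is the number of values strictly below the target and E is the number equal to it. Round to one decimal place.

Sorted: 81, 168, 190, 216, 232, 235, 329, 335, 425, 463, 499, 500, 515, 565.
Count below 330: L = 7; count equal: E = 0; n = 14.
Percentile rank = 100·(7 + 0.5·0)/14 = 100·7/14 = 50.

50.0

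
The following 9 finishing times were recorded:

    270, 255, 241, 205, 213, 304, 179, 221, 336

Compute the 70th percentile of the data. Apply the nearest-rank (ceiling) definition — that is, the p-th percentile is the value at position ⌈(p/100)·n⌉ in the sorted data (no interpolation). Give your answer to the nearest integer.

Sorted: 179, 205, 213, 221, 241, 255, 270, 304, 336.
n = 9.
Position = ⌈70/100 · 9⌉ = ⌈6.3⌉ = 7.
The value at rank 7 is 270.

270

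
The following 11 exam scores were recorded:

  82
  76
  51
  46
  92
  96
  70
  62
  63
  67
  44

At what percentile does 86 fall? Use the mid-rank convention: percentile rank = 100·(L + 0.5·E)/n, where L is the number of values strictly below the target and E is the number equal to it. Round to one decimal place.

81.8

Sorted: 44, 46, 51, 62, 63, 67, 70, 76, 82, 92, 96.
Count below 86: L = 9; count equal: E = 0; n = 11.
Percentile rank = 100·(9 + 0.5·0)/11 = 100·9/11 = 81.82.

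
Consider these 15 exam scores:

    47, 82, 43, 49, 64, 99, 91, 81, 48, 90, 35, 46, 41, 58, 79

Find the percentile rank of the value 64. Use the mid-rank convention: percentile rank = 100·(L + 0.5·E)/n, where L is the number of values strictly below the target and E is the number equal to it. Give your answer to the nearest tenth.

Sorted: 35, 41, 43, 46, 47, 48, 49, 58, 64, 79, 81, 82, 90, 91, 99.
Count below 64: L = 8; count equal: E = 1; n = 15.
Percentile rank = 100·(8 + 0.5·1)/15 = 100·8.5/15 = 56.67.

56.7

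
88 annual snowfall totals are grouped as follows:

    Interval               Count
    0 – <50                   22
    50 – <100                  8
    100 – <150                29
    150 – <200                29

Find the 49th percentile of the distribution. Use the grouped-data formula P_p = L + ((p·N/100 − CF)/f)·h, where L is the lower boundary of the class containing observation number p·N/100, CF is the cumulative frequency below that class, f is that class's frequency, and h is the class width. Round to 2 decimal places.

122.62

N = 88; target position k = 49/100 · 88 = 43.12.
Cumulative frequencies: 22, 30, 59, 88.
Observation 43.12 falls in the class 100 – <150.
L = 100, CF = 30, f = 29, h = 50.
P49 = 100 + ((43.12 − 30)/29)·50 = 100 + 22.6207 = 122.621.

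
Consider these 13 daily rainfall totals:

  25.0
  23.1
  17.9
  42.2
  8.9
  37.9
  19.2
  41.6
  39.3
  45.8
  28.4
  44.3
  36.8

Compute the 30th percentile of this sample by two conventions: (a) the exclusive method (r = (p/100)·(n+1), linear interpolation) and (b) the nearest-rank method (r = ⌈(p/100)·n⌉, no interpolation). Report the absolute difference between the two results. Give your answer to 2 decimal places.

0.38

Sorted: 8.9, 17.9, 19.2, 23.1, 25.0, 28.4, 36.8, 37.9, 39.3, 41.6, 42.2, 44.3, 45.8.
n = 13.
(a) r = 4.2; between ranks 4 (23.1) and 5 (25.0): 23.48.
(b) the nearest-rank method: rank 4 → 23.1.
|23.48 − 23.1| = 0.38.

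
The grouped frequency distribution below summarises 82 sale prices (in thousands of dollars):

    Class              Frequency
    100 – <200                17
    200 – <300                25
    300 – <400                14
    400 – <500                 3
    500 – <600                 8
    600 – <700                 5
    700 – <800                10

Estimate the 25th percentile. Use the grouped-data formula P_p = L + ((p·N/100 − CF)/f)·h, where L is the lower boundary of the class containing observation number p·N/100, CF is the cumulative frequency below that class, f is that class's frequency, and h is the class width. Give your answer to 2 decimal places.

214.00

N = 82; target position k = 25/100 · 82 = 20.5.
Cumulative frequencies: 17, 42, 56, 59, 67, 72, 82.
Observation 20.5 falls in the class 200 – <300.
L = 200, CF = 17, f = 25, h = 100.
P25 = 200 + ((20.5 − 17)/25)·100 = 200 + 14 = 214.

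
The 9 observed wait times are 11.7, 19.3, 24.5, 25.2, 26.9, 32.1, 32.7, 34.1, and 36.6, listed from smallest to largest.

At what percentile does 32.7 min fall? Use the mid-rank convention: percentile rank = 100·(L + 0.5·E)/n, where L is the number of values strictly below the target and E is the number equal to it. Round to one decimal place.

Count below 32.7: L = 6; count equal: E = 1; n = 9.
Percentile rank = 100·(6 + 0.5·1)/9 = 100·6.5/9 = 72.22.

72.2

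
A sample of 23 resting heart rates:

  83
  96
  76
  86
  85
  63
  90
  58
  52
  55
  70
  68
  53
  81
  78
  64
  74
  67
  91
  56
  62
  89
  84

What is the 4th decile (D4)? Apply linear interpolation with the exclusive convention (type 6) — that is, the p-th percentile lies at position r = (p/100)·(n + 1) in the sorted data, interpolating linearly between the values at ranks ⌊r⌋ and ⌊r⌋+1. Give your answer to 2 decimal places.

Sorted: 52, 53, 55, 56, 58, 62, 63, 64, 67, 68, 70, 74, 76, 78, 81, 83, 84, 85, 86, 89, 90, 91, 96.
n = 23.
r = (40/100)·(23 + 1) = 9.6.
Rank 9 is 67 and rank 10 is 68.
Interpolate: 67 + 0.6·(68 − 67) = 67 + 0.6·1 = 67.6.

67.60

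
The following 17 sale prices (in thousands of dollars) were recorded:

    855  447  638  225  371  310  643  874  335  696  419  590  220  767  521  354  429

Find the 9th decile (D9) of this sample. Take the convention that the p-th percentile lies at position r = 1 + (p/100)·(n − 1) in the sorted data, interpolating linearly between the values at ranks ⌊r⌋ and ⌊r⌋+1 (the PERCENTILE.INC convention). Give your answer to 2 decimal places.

802.20

Sorted: 220, 225, 310, 335, 354, 371, 419, 429, 447, 521, 590, 638, 643, 696, 767, 855, 874.
n = 17.
r = 1 + (90/100)·(17 − 1) = 1 + 14.4 = 15.4.
Rank 15 is 767 and rank 16 is 855.
Interpolate: 767 + 0.4·(855 − 767) = 767 + 0.4·88 = 802.2.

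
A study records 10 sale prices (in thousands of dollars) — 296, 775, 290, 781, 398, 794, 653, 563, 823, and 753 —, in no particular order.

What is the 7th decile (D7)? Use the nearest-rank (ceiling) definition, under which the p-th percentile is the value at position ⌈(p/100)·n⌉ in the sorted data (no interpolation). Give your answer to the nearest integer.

Sorted: 290, 296, 398, 563, 653, 753, 775, 781, 794, 823.
n = 10.
Position = ⌈70/100 · 10⌉ = ⌈7⌉ = 7.
The value at rank 7 is 775.

775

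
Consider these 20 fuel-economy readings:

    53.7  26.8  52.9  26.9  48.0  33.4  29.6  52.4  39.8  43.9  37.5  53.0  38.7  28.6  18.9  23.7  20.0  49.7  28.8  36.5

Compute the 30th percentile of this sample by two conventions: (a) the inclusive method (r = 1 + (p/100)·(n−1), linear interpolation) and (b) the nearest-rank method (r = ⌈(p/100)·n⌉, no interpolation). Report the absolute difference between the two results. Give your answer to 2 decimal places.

Sorted: 18.9, 20.0, 23.7, 26.8, 26.9, 28.6, 28.8, 29.6, 33.4, 36.5, 37.5, 38.7, 39.8, 43.9, 48.0, 49.7, 52.4, 52.9, 53.0, 53.7.
n = 20.
(a) r = 6.7; between ranks 6 (28.6) and 7 (28.8): 28.74.
(b) the nearest-rank method: rank 6 → 28.6.
|28.74 − 28.6| = 0.14.

0.14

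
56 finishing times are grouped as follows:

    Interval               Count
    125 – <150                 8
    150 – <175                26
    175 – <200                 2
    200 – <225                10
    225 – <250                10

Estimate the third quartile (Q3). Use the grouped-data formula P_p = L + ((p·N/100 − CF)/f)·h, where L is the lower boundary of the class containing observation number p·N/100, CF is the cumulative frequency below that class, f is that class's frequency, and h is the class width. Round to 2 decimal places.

215.00

N = 56; target position k = 75/100 · 56 = 42.
Cumulative frequencies: 8, 34, 36, 46, 56.
Observation 42 falls in the class 200 – <225.
L = 200, CF = 36, f = 10, h = 25.
P75 = 200 + ((42 − 36)/10)·25 = 200 + 15 = 215.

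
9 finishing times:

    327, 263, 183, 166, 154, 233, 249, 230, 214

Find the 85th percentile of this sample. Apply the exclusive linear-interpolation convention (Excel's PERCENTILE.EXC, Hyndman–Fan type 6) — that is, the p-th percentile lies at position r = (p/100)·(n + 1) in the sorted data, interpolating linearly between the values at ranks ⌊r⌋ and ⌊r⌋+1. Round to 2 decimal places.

Sorted: 154, 166, 183, 214, 230, 233, 249, 263, 327.
n = 9.
r = (85/100)·(9 + 1) = 8.5.
Rank 8 is 263 and rank 9 is 327.
Interpolate: 263 + 0.5·(327 − 263) = 263 + 0.5·64 = 295.

295.00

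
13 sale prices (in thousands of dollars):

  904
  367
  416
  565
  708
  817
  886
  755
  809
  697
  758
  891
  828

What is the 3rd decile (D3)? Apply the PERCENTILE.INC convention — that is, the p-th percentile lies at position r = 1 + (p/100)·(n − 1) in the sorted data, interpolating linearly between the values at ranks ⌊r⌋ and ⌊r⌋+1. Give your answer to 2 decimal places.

Sorted: 367, 416, 565, 697, 708, 755, 758, 809, 817, 828, 886, 891, 904.
n = 13.
r = 1 + (30/100)·(13 − 1) = 1 + 3.6 = 4.6.
Rank 4 is 697 and rank 5 is 708.
Interpolate: 697 + 0.6·(708 − 697) = 697 + 0.6·11 = 703.6.

703.60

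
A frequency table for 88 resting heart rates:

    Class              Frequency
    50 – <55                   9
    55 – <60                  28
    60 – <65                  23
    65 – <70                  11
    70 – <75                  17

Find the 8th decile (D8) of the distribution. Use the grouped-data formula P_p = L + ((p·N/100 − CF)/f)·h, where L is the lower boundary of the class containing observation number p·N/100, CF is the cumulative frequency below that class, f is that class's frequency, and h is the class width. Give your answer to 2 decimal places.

69.73

N = 88; target position k = 80/100 · 88 = 70.4.
Cumulative frequencies: 9, 37, 60, 71, 88.
Observation 70.4 falls in the class 65 – <70.
L = 65, CF = 60, f = 11, h = 5.
P80 = 65 + ((70.4 − 60)/11)·5 = 65 + 4.72727 = 69.7273.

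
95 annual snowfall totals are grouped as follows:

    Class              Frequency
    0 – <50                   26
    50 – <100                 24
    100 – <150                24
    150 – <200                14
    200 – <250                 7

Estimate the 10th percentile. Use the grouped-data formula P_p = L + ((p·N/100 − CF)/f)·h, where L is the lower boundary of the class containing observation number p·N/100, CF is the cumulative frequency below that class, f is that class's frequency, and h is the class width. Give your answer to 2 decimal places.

18.27

N = 95; target position k = 10/100 · 95 = 9.5.
Cumulative frequencies: 26, 50, 74, 88, 95.
Observation 9.5 falls in the class 0 – <50.
L = 0, CF = 0, f = 26, h = 50.
P10 = 0 + ((9.5 − 0)/26)·50 = 0 + 18.2692 = 18.2692.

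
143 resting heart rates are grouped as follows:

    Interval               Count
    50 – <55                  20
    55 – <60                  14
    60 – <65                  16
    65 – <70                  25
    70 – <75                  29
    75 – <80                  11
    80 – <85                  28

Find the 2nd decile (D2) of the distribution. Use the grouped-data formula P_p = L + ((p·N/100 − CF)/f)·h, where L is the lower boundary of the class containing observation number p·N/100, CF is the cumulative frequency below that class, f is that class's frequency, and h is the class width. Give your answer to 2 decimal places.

N = 143; target position k = 20/100 · 143 = 28.6.
Cumulative frequencies: 20, 34, 50, 75, 104, 115, 143.
Observation 28.6 falls in the class 55 – <60.
L = 55, CF = 20, f = 14, h = 5.
P20 = 55 + ((28.6 − 20)/14)·5 = 55 + 3.07143 = 58.0714.

58.07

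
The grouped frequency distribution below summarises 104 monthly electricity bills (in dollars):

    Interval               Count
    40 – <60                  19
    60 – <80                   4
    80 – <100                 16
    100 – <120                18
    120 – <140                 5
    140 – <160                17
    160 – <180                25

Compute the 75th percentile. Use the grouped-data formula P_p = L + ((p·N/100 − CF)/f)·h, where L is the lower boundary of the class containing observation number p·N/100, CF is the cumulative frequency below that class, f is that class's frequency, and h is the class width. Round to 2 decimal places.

N = 104; target position k = 75/100 · 104 = 78.
Cumulative frequencies: 19, 23, 39, 57, 62, 79, 104.
Observation 78 falls in the class 140 – <160.
L = 140, CF = 62, f = 17, h = 20.
P75 = 140 + ((78 − 62)/17)·20 = 140 + 18.8235 = 158.824.

158.82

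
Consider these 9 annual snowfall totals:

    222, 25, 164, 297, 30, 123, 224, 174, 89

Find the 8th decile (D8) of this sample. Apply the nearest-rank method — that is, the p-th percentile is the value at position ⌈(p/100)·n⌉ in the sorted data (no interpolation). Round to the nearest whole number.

Sorted: 25, 30, 89, 123, 164, 174, 222, 224, 297.
n = 9.
Position = ⌈80/100 · 9⌉ = ⌈7.2⌉ = 8.
The value at rank 8 is 224.

224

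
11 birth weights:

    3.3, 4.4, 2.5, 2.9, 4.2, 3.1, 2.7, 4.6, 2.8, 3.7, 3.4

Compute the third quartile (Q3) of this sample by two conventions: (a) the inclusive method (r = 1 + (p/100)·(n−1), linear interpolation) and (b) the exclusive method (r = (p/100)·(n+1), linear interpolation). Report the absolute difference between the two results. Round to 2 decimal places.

0.25

Sorted: 2.5, 2.7, 2.8, 2.9, 3.1, 3.3, 3.4, 3.7, 4.2, 4.4, 4.6.
n = 11.
(a) r = 8.5; between ranks 8 (3.7) and 9 (4.2): 3.95.
(b) r = 9 → value at rank 9 = 4.2.
|3.95 − 4.2| = 0.25.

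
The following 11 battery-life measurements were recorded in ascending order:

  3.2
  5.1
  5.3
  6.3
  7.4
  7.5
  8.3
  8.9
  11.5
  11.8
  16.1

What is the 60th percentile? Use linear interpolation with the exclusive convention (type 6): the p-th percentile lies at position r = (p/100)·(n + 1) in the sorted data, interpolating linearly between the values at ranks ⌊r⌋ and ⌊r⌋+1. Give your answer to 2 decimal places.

8.42

n = 11.
r = (60/100)·(11 + 1) = 7.2.
Rank 7 is 8.3 and rank 8 is 8.9.
Interpolate: 8.3 + 0.2·(8.9 − 8.3) = 8.3 + 0.2·0.6 = 8.42.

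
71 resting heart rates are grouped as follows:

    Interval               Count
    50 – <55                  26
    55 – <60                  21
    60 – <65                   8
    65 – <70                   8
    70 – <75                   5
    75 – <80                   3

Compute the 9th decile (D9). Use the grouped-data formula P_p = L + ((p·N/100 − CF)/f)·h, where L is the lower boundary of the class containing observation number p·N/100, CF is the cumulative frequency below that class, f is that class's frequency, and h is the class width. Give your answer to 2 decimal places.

70.90

N = 71; target position k = 90/100 · 71 = 63.9.
Cumulative frequencies: 26, 47, 55, 63, 68, 71.
Observation 63.9 falls in the class 70 – <75.
L = 70, CF = 63, f = 5, h = 5.
P90 = 70 + ((63.9 − 63)/5)·5 = 70 + 0.9 = 70.9.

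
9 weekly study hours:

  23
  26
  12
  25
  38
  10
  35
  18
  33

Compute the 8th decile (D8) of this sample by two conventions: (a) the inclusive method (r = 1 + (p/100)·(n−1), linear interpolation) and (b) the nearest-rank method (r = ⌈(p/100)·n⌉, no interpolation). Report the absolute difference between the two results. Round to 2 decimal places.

1.20

Sorted: 10, 12, 18, 23, 25, 26, 33, 35, 38.
n = 9.
(a) r = 7.4; between ranks 7 (33) and 8 (35): 33.8.
(b) the nearest-rank method: rank 8 → 35.
|33.8 − 35| = 1.2.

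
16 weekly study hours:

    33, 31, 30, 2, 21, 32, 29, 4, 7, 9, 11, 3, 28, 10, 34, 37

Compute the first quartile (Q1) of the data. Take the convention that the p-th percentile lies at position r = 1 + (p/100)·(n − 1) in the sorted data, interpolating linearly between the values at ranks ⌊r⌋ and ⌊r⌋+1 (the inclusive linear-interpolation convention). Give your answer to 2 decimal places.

8.50

Sorted: 2, 3, 4, 7, 9, 10, 11, 21, 28, 29, 30, 31, 32, 33, 34, 37.
n = 16.
r = 1 + (25/100)·(16 − 1) = 1 + 3.75 = 4.75.
Rank 4 is 7 and rank 5 is 9.
Interpolate: 7 + 0.75·(9 − 7) = 7 + 0.75·2 = 8.5.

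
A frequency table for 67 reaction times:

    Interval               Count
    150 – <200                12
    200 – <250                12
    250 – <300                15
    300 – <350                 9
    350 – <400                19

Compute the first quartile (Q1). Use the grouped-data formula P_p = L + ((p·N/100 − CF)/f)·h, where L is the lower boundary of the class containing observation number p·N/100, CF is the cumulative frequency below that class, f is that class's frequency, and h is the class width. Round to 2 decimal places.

219.79

N = 67; target position k = 25/100 · 67 = 16.75.
Cumulative frequencies: 12, 24, 39, 48, 67.
Observation 16.75 falls in the class 200 – <250.
L = 200, CF = 12, f = 12, h = 50.
P25 = 200 + ((16.75 − 12)/12)·50 = 200 + 19.7917 = 219.792.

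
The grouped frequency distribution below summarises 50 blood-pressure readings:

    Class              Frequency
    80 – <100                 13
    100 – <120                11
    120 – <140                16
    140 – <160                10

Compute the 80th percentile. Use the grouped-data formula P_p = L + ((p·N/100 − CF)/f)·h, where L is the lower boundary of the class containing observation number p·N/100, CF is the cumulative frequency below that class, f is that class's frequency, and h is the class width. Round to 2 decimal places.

N = 50; target position k = 80/100 · 50 = 40.
Cumulative frequencies: 13, 24, 40, 50.
Observation 40 falls in the class 120 – <140.
L = 120, CF = 24, f = 16, h = 20.
P80 = 120 + ((40 − 24)/16)·20 = 120 + 20 = 140.

140.00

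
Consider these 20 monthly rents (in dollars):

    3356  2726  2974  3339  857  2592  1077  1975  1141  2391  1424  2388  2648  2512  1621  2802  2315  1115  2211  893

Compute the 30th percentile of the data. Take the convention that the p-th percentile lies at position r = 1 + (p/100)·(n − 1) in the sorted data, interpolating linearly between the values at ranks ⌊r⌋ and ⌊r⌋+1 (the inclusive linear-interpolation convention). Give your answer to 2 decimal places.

1561.90

Sorted: 857, 893, 1077, 1115, 1141, 1424, 1621, 1975, 2211, 2315, 2388, 2391, 2512, 2592, 2648, 2726, 2802, 2974, 3339, 3356.
n = 20.
r = 1 + (30/100)·(20 − 1) = 1 + 5.7 = 6.7.
Rank 6 is 1424 and rank 7 is 1621.
Interpolate: 1424 + 0.7·(1621 − 1424) = 1424 + 0.7·197 = 1561.9.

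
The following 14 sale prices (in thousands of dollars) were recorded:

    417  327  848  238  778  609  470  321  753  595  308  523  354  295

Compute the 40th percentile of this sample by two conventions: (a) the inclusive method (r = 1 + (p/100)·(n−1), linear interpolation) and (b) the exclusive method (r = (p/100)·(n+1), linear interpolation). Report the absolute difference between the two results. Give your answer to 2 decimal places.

12.60

Sorted: 238, 295, 308, 321, 327, 354, 417, 470, 523, 595, 609, 753, 778, 848.
n = 14.
(a) r = 6.2; between ranks 6 (354) and 7 (417): 366.6.
(b) r = 6 → value at rank 6 = 354.
|366.6 − 354| = 12.6.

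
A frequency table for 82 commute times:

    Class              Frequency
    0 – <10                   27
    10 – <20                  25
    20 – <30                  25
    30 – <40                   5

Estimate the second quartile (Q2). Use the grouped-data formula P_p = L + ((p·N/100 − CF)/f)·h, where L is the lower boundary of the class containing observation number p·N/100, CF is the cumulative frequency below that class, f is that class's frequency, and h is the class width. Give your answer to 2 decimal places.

N = 82; target position k = 50/100 · 82 = 41.
Cumulative frequencies: 27, 52, 77, 82.
Observation 41 falls in the class 10 – <20.
L = 10, CF = 27, f = 25, h = 10.
P50 = 10 + ((41 − 27)/25)·10 = 10 + 5.6 = 15.6.

15.60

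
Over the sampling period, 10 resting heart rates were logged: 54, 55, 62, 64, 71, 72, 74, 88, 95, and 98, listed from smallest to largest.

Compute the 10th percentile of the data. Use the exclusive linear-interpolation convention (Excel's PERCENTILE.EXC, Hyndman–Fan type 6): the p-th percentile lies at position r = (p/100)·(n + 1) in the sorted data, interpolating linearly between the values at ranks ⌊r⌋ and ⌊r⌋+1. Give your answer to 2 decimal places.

54.10

n = 10.
r = (10/100)·(10 + 1) = 1.1.
Rank 1 is 54 and rank 2 is 55.
Interpolate: 54 + 0.1·(55 − 54) = 54 + 0.1·1 = 54.1.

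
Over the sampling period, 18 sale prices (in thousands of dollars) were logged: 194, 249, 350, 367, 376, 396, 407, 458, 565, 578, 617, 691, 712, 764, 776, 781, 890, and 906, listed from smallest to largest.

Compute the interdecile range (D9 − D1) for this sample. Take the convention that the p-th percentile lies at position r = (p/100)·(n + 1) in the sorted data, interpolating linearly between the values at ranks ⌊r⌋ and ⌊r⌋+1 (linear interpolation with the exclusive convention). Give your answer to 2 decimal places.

648.10

n = 18.
P10: r = 1.9; ranks 1–2 are 194, 249; interpolating gives 243.5.
P90: r = 17.1; ranks 17–18 are 890, 906; interpolating gives 891.6.
Difference: 891.6 − 243.5 = 648.1.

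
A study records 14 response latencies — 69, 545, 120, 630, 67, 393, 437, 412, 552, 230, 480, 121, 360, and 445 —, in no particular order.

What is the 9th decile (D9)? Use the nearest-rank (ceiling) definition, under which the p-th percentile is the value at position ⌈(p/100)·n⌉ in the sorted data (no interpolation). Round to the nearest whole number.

552

Sorted: 67, 69, 120, 121, 230, 360, 393, 412, 437, 445, 480, 545, 552, 630.
n = 14.
Position = ⌈90/100 · 14⌉ = ⌈12.6⌉ = 13.
The value at rank 13 is 552.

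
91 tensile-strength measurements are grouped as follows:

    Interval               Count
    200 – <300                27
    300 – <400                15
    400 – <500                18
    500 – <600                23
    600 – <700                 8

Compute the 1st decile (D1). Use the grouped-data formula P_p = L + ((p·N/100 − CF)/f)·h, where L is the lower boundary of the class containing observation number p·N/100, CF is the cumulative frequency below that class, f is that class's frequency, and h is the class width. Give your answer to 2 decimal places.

N = 91; target position k = 10/100 · 91 = 9.1.
Cumulative frequencies: 27, 42, 60, 83, 91.
Observation 9.1 falls in the class 200 – <300.
L = 200, CF = 0, f = 27, h = 100.
P10 = 200 + ((9.1 − 0)/27)·100 = 200 + 33.7037 = 233.704.

233.70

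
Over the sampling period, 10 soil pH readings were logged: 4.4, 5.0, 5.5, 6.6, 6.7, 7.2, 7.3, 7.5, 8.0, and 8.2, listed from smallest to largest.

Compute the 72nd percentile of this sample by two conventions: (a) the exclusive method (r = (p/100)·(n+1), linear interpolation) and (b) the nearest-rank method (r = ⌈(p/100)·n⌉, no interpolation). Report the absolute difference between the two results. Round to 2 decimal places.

n = 10.
(a) r = 7.92; between ranks 7 (7.3) and 8 (7.5): 7.484.
(b) the nearest-rank method: rank 8 → 7.5.
|7.484 − 7.5| = 0.016.

0.02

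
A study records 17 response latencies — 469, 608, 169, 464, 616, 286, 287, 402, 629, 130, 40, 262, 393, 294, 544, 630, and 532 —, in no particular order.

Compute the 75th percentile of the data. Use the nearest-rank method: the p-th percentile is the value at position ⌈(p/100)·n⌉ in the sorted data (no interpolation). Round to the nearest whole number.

544

Sorted: 40, 130, 169, 262, 286, 287, 294, 393, 402, 464, 469, 532, 544, 608, 616, 629, 630.
n = 17.
Position = ⌈75/100 · 17⌉ = ⌈12.75⌉ = 13.
The value at rank 13 is 544.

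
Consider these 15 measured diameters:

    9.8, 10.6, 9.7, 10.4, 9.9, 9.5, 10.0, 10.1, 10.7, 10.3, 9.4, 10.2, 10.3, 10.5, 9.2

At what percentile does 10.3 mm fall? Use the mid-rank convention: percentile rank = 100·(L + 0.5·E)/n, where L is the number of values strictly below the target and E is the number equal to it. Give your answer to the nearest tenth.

Sorted: 9.2, 9.4, 9.5, 9.7, 9.8, 9.9, 10.0, 10.1, 10.2, 10.3, 10.3, 10.4, 10.5, 10.6, 10.7.
Count below 10.3: L = 9; count equal: E = 2; n = 15.
Percentile rank = 100·(9 + 0.5·2)/15 = 100·10/15 = 66.67.

66.7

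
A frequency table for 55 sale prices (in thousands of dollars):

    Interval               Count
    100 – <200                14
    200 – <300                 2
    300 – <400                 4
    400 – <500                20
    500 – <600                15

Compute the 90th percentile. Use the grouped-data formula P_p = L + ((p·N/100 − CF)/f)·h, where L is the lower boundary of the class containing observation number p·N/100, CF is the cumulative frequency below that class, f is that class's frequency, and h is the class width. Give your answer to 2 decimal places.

N = 55; target position k = 90/100 · 55 = 49.5.
Cumulative frequencies: 14, 16, 20, 40, 55.
Observation 49.5 falls in the class 500 – <600.
L = 500, CF = 40, f = 15, h = 100.
P90 = 500 + ((49.5 − 40)/15)·100 = 500 + 63.3333 = 563.333.

563.33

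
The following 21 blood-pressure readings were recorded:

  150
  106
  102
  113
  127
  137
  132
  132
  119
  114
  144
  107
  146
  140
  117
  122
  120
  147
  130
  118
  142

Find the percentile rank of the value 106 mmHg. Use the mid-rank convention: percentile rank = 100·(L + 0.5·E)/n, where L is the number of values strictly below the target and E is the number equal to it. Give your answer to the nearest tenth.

7.1

Sorted: 102, 106, 107, 113, 114, 117, 118, 119, 120, 122, 127, 130, 132, 132, 137, 140, 142, 144, 146, 147, 150.
Count below 106: L = 1; count equal: E = 1; n = 21.
Percentile rank = 100·(1 + 0.5·1)/21 = 100·1.5/21 = 7.143.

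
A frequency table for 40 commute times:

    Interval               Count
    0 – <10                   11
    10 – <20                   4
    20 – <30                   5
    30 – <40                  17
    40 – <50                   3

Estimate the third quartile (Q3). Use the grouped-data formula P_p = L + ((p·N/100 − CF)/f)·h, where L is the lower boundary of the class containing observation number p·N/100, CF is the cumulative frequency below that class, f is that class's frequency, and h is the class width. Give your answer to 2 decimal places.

35.88

N = 40; target position k = 75/100 · 40 = 30.
Cumulative frequencies: 11, 15, 20, 37, 40.
Observation 30 falls in the class 30 – <40.
L = 30, CF = 20, f = 17, h = 10.
P75 = 30 + ((30 − 20)/17)·10 = 30 + 5.88235 = 35.8824.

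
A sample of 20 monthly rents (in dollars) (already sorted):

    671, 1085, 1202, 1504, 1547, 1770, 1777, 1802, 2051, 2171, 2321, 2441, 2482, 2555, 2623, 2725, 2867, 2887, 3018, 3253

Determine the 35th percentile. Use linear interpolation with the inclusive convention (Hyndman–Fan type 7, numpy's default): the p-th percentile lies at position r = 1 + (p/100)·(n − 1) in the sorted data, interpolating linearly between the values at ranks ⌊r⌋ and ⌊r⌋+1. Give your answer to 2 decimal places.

1793.25

n = 20.
r = 1 + (35/100)·(20 − 1) = 1 + 6.65 = 7.65.
Rank 7 is 1777 and rank 8 is 1802.
Interpolate: 1777 + 0.65·(1802 − 1777) = 1777 + 0.65·25 = 1793.25.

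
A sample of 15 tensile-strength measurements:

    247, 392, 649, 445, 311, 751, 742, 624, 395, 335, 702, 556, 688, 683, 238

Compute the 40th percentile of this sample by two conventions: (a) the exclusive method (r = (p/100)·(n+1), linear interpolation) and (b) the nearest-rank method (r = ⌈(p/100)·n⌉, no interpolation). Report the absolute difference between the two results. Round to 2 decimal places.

20.00

Sorted: 238, 247, 311, 335, 392, 395, 445, 556, 624, 649, 683, 688, 702, 742, 751.
n = 15.
(a) r = 6.4; between ranks 6 (395) and 7 (445): 415.
(b) the nearest-rank method: rank 6 → 395.
|415 − 395| = 20.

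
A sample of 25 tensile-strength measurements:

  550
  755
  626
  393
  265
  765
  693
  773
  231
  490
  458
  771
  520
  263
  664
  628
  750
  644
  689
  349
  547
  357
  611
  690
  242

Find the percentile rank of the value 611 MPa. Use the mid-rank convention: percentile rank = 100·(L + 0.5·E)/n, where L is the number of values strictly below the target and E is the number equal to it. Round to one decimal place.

Sorted: 231, 242, 263, 265, 349, 357, 393, 458, 490, 520, 547, 550, 611, 626, 628, 644, 664, 689, 690, 693, 750, 755, 765, 771, 773.
Count below 611: L = 12; count equal: E = 1; n = 25.
Percentile rank = 100·(12 + 0.5·1)/25 = 100·12.5/25 = 50.

50.0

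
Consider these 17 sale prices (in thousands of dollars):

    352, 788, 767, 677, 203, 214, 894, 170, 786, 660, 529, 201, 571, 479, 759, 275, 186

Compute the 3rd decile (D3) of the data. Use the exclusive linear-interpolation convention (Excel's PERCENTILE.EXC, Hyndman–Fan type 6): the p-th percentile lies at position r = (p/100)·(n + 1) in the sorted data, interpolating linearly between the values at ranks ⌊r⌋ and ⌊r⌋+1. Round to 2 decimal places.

Sorted: 170, 186, 201, 203, 214, 275, 352, 479, 529, 571, 660, 677, 759, 767, 786, 788, 894.
n = 17.
r = (30/100)·(17 + 1) = 5.4.
Rank 5 is 214 and rank 6 is 275.
Interpolate: 214 + 0.4·(275 − 214) = 214 + 0.4·61 = 238.4.

238.40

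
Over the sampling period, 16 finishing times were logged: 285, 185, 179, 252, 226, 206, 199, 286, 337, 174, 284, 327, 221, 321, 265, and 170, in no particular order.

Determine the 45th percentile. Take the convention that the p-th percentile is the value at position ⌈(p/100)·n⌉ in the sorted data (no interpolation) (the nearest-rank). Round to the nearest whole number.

Sorted: 170, 174, 179, 185, 199, 206, 221, 226, 252, 265, 284, 285, 286, 321, 327, 337.
n = 16.
Position = ⌈45/100 · 16⌉ = ⌈7.2⌉ = 8.
The value at rank 8 is 226.

226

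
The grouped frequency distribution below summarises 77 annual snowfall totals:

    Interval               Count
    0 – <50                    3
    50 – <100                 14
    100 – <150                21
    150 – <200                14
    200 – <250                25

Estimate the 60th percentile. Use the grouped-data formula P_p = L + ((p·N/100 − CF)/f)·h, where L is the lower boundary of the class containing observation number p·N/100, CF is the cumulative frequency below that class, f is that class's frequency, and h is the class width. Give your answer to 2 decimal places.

179.29

N = 77; target position k = 60/100 · 77 = 46.2.
Cumulative frequencies: 3, 17, 38, 52, 77.
Observation 46.2 falls in the class 150 – <200.
L = 150, CF = 38, f = 14, h = 50.
P60 = 150 + ((46.2 − 38)/14)·50 = 150 + 29.2857 = 179.286.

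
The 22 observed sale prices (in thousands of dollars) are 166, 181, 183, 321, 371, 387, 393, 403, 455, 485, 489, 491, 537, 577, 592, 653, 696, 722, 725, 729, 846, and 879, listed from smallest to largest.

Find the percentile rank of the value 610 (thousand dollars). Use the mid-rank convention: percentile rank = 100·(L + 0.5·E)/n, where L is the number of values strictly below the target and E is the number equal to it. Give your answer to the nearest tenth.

68.2

Count below 610: L = 15; count equal: E = 0; n = 22.
Percentile rank = 100·(15 + 0.5·0)/22 = 100·15/22 = 68.18.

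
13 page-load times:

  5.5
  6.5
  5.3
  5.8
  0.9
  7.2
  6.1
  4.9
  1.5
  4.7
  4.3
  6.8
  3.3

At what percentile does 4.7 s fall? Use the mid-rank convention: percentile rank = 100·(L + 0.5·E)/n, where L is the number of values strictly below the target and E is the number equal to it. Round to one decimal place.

34.6

Sorted: 0.9, 1.5, 3.3, 4.3, 4.7, 4.9, 5.3, 5.5, 5.8, 6.1, 6.5, 6.8, 7.2.
Count below 4.7: L = 4; count equal: E = 1; n = 13.
Percentile rank = 100·(4 + 0.5·1)/13 = 100·4.5/13 = 34.62.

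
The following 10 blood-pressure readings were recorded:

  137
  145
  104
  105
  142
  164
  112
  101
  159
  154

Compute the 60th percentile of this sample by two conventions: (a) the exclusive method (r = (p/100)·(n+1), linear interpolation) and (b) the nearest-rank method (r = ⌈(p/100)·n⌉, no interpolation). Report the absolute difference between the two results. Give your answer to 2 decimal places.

Sorted: 101, 104, 105, 112, 137, 142, 145, 154, 159, 164.
n = 10.
(a) r = 6.6; between ranks 6 (142) and 7 (145): 143.8.
(b) the nearest-rank method: rank 6 → 142.
|143.8 − 142| = 1.8.

1.80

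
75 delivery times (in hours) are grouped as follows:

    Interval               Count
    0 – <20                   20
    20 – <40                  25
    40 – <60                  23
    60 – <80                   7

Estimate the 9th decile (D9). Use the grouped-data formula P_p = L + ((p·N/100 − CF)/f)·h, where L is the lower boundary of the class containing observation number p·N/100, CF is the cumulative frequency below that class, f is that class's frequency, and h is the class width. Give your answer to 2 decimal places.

59.57

N = 75; target position k = 90/100 · 75 = 67.5.
Cumulative frequencies: 20, 45, 68, 75.
Observation 67.5 falls in the class 40 – <60.
L = 40, CF = 45, f = 23, h = 20.
P90 = 40 + ((67.5 − 45)/23)·20 = 40 + 19.5652 = 59.5652.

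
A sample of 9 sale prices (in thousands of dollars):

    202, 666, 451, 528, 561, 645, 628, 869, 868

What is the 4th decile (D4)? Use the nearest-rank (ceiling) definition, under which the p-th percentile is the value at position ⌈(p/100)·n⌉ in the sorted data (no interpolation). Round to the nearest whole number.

561

Sorted: 202, 451, 528, 561, 628, 645, 666, 868, 869.
n = 9.
Position = ⌈40/100 · 9⌉ = ⌈3.6⌉ = 4.
The value at rank 4 is 561.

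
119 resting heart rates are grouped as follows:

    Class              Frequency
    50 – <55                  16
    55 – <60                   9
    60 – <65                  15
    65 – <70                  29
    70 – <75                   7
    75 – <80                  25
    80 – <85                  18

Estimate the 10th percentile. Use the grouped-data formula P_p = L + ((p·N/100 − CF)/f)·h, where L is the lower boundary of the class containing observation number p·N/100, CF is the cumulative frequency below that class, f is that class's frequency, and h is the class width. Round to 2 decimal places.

N = 119; target position k = 10/100 · 119 = 11.9.
Cumulative frequencies: 16, 25, 40, 69, 76, 101, 119.
Observation 11.9 falls in the class 50 – <55.
L = 50, CF = 0, f = 16, h = 5.
P10 = 50 + ((11.9 − 0)/16)·5 = 50 + 3.71875 = 53.7188.

53.72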